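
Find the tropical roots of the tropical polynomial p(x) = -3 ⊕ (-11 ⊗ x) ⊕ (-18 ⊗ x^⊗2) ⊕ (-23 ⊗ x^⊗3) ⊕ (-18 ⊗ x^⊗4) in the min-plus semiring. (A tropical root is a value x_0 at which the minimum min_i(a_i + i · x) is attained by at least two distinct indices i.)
Roots: {-5, 5, 7, 8}

Each tropical root is a break point of the lower envelope of the lines y = a_i + i · x (there are 5 lines, with slopes 0, 1, ..., 4). Only the lines that attain the minimum somewhere contribute to roots; other lines are dominated. Here the surviving (envelope) indices are i = 4, i = 3, i = 2, i = 1, i = 0.
Intersections between consecutive envelope lines give the roots: for adjacent envelope indices i < j the intersection is x = (a_i − a_j) / (j − i). Reading off the sorted break points: {-5, 5, 7, 8}.
Verification: at each break x_0, at least two indices attain the minimum of min_i(a_i + i · x_0).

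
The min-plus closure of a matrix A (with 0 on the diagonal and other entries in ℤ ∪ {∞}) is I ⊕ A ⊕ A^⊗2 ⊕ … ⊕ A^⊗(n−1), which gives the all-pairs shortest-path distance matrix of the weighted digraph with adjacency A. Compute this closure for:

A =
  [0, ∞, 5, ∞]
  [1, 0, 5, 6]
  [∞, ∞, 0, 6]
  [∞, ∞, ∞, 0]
Closure =
  [0, ∞, 5, 11]
  [1, 0, 5, 6]
  [∞, ∞, 0, 6]
  [∞, ∞, ∞, 0]

This is the Floyd-Warshall all-pairs shortest-path computation. For each intermediate vertex k = 0, 1, …, 3, update dist[i][j] ← min(dist[i][j], dist[i][k] + dist[k][j]). The final matrix gives, for each (i, j), the minimum total weight of any directed path from i to j (possibly empty when i = j).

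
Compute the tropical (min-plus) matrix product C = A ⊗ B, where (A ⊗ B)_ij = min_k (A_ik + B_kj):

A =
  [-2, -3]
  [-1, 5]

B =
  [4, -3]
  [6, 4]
A ⊗ B =
  [2, -5]
  [3, -4]

Apply the min-plus product entry-by-entry:
  C[0][0] = min over k of (A[0][0] + B[0][0] = -2 + 4 = 2, A[0][1] + B[1][0] = -3 + 6 = 3) = 2 (attained at k = 0)
  C[0][1] = min over k of (A[0][0] + B[0][1] = -2 + -3 = -5, A[0][1] + B[1][1] = -3 + 4 = 1) = -5 (attained at k = 0)
  C[1][0] = min over k of (A[1][0] + B[0][0] = -1 + 4 = 3, A[1][1] + B[1][0] = 5 + 6 = 11) = 3 (attained at k = 0)
  C[1][1] = min over k of (A[1][0] + B[0][1] = -1 + -3 = -4, A[1][1] + B[1][1] = 5 + 4 = 9) = -4 (attained at k = 0)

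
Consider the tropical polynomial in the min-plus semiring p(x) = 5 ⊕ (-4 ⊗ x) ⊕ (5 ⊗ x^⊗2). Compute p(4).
p(4) = 0

A tropical monomial a ⊗ x^⊗i evaluates to a + i · x. Evaluating each term at x = 4:
  Term 0 contributes 5 + 0 · 4 = 5
  Term 1 contributes -4 + 1 · 4 = 0
  Term 2 contributes 5 + 2 · 4 = 13
p(4) = ⊕ of these = min[5, 0, 13] = 0.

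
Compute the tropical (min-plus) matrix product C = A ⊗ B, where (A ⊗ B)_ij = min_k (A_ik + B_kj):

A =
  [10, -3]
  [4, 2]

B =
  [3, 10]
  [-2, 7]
A ⊗ B =
  [-5, 4]
  [0, 9]

Apply the min-plus product entry-by-entry:
  C[0][0] = min over k of (A[0][0] + B[0][0] = 10 + 3 = 13, A[0][1] + B[1][0] = -3 + -2 = -5) = -5 (attained at k = 1)
  C[0][1] = min over k of (A[0][0] + B[0][1] = 10 + 10 = 20, A[0][1] + B[1][1] = -3 + 7 = 4) = 4 (attained at k = 1)
  C[1][0] = min over k of (A[1][0] + B[0][0] = 4 + 3 = 7, A[1][1] + B[1][0] = 2 + -2 = 0) = 0 (attained at k = 1)
  C[1][1] = min over k of (A[1][0] + B[0][1] = 4 + 10 = 14, A[1][1] + B[1][1] = 2 + 7 = 9) = 9 (attained at k = 1)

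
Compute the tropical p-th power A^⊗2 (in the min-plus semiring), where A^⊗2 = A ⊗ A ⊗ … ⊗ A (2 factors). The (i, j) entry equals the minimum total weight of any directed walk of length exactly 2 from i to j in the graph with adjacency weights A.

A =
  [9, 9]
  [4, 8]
A^⊗2 =
  [13, 17]
  [12, 13]

Each entry (A^⊗2)_ij equals the minimum over all length-2 walks i = v_0 → v_1 → … → v_2 = j of Σ_t A[v_t][v_{t+1}]. For example, for (i, j) = (0, 1) we minimise over 2 possible intermediate vertex sequences; the minimum is 17, attained along the walk 0 → 1 → 1.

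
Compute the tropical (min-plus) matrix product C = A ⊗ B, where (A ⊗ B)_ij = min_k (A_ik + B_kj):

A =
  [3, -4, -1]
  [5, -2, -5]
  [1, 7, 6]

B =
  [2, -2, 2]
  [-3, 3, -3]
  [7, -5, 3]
A ⊗ B =
  [-7, -6, -7]
  [-5, -10, -5]
  [3, -1, 3]

Apply the min-plus product entry-by-entry:
  C[0][0] = min over k of (A[0][0] + B[0][0] = 3 + 2 = 5, A[0][1] + B[1][0] = -4 + -3 = -7, A[0][2] + B[2][0] = -1 + 7 = 6) = -7 (attained at k = 1)
  C[0][1] = min over k of (A[0][0] + B[0][1] = 3 + -2 = 1, A[0][1] + B[1][1] = -4 + 3 = -1, A[0][2] + B[2][1] = -1 + -5 = -6) = -6 (attained at k = 2)
  C[0][2] = min over k of (A[0][0] + B[0][2] = 3 + 2 = 5, A[0][1] + B[1][2] = -4 + -3 = -7, A[0][2] + B[2][2] = -1 + 3 = 2) = -7 (attained at k = 1)
  C[1][0] = min over k of (A[1][0] + B[0][0] = 5 + 2 = 7, A[1][1] + B[1][0] = -2 + -3 = -5, A[1][2] + B[2][0] = -5 + 7 = 2) = -5 (attained at k = 1)
  C[1][1] = min over k of (A[1][0] + B[0][1] = 5 + -2 = 3, A[1][1] + B[1][1] = -2 + 3 = 1, A[1][2] + B[2][1] = -5 + -5 = -10) = -10 (attained at k = 2)
  C[1][2] = min over k of (A[1][0] + B[0][2] = 5 + 2 = 7, A[1][1] + B[1][2] = -2 + -3 = -5, A[1][2] + B[2][2] = -5 + 3 = -2) = -5 (attained at k = 1)
  C[2][0] = min over k of (A[2][0] + B[0][0] = 1 + 2 = 3, A[2][1] + B[1][0] = 7 + -3 = 4, A[2][2] + B[2][0] = 6 + 7 = 13) = 3 (attained at k = 0)
  C[2][1] = min over k of (A[2][0] + B[0][1] = 1 + -2 = -1, A[2][1] + B[1][1] = 7 + 3 = 10, A[2][2] + B[2][1] = 6 + -5 = 1) = -1 (attained at k = 0)
  C[2][2] = min over k of (A[2][0] + B[0][2] = 1 + 2 = 3, A[2][1] + B[1][2] = 7 + -3 = 4, A[2][2] + B[2][2] = 6 + 3 = 9) = 3 (attained at k = 0)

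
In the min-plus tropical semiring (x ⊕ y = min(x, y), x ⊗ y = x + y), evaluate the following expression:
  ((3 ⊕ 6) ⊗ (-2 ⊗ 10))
((3 ⊕ 6) ⊗ (-2 ⊗ 10)) = 11

Expand innermost to outermost. Recall ⊕ takes the minimum of its arguments and ⊗ takes their sum. Working out the expression ((3 ⊕ 6) ⊗ (-2 ⊗ 10)) gives 11.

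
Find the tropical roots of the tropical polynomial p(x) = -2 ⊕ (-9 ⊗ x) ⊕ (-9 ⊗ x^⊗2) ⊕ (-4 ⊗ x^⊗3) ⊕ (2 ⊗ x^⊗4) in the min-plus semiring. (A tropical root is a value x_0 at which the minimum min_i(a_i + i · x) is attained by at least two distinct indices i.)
Roots: {-6, -5, 0, 7}

Each tropical root is a break point of the lower envelope of the lines y = a_i + i · x (there are 5 lines, with slopes 0, 1, ..., 4). Only the lines that attain the minimum somewhere contribute to roots; other lines are dominated. Here the surviving (envelope) indices are i = 4, i = 3, i = 2, i = 1, i = 0.
Intersections between consecutive envelope lines give the roots: for adjacent envelope indices i < j the intersection is x = (a_i − a_j) / (j − i). Reading off the sorted break points: {-6, -5, 0, 7}.
Verification: at each break x_0, at least two indices attain the minimum of min_i(a_i + i · x_0).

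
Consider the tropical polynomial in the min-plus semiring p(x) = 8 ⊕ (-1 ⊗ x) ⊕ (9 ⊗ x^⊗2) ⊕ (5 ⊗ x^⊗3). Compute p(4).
p(4) = 3

A tropical monomial a ⊗ x^⊗i evaluates to a + i · x. Evaluating each term at x = 4:
  Term 0 contributes 8 + 0 · 4 = 8
  Term 1 contributes -1 + 1 · 4 = 3
  Term 2 contributes 9 + 2 · 4 = 17
  Term 3 contributes 5 + 3 · 4 = 17
p(4) = ⊕ of these = min[8, 3, 17, 17] = 3.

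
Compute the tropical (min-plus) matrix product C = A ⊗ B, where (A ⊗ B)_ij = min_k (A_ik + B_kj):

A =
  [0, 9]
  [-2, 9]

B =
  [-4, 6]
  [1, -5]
A ⊗ B =
  [-4, 4]
  [-6, 4]

Apply the min-plus product entry-by-entry:
  C[0][0] = min over k of (A[0][0] + B[0][0] = 0 + -4 = -4, A[0][1] + B[1][0] = 9 + 1 = 10) = -4 (attained at k = 0)
  C[0][1] = min over k of (A[0][0] + B[0][1] = 0 + 6 = 6, A[0][1] + B[1][1] = 9 + -5 = 4) = 4 (attained at k = 1)
  C[1][0] = min over k of (A[1][0] + B[0][0] = -2 + -4 = -6, A[1][1] + B[1][0] = 9 + 1 = 10) = -6 (attained at k = 0)
  C[1][1] = min over k of (A[1][0] + B[0][1] = -2 + 6 = 4, A[1][1] + B[1][1] = 9 + -5 = 4) = 4 (attained at k = 0)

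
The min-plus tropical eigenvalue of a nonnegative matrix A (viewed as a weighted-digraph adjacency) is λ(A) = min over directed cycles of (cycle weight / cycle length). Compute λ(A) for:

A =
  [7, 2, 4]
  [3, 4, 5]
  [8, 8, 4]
λ(A) = 5/2

Enumerate directed cycles and compute their means (weight / length). Sample:
  cycle 0 → 0: weight = 7, length = 1, mean = 7/1 ≈ 7.000
  cycle 1 → 1: weight = 4, length = 1, mean = 4/1 ≈ 4.000
  cycle 2 → 2: weight = 4, length = 1, mean = 4/1 ≈ 4.000
  cycle 0 → 1 → 0: weight = 5, length = 2, mean = 5/2 ≈ 2.500
  cycle 0 → 2 → 0: weight = 12, length = 2, mean = 12/2 ≈ 6.000
  cycle 1 → 0 → 1: weight = 5, length = 2, mean = 5/2 ≈ 2.500
Minimum mean = 2.500, attained e.g. along the cycle 0 → 1 → 0 with weight 5 and length 2. So λ(A) = 5/2 = 5/2.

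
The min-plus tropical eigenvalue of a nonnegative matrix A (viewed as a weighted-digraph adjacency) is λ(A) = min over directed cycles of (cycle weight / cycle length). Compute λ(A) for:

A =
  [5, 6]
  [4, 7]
λ(A) = 5

Enumerate directed cycles and compute their means (weight / length). Sample:
  cycle 0 → 0: weight = 5, length = 1, mean = 5/1 ≈ 5.000
  cycle 1 → 1: weight = 7, length = 1, mean = 7/1 ≈ 7.000
  cycle 0 → 1 → 0: weight = 10, length = 2, mean = 10/2 ≈ 5.000
  cycle 1 → 0 → 1: weight = 10, length = 2, mean = 10/2 ≈ 5.000
Minimum mean = 5.000, attained e.g. along the cycle 0 → 0 with weight 5 and length 1. So λ(A) = 5/1 = 5.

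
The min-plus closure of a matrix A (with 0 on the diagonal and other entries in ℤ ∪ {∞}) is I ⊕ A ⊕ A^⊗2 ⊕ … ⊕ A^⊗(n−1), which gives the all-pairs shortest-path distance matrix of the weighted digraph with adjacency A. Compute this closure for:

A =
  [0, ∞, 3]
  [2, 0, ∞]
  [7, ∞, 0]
Closure =
  [0, ∞, 3]
  [2, 0, 5]
  [7, ∞, 0]

This is the Floyd-Warshall all-pairs shortest-path computation. For each intermediate vertex k = 0, 1, …, 2, update dist[i][j] ← min(dist[i][j], dist[i][k] + dist[k][j]). The final matrix gives, for each (i, j), the minimum total weight of any directed path from i to j (possibly empty when i = j).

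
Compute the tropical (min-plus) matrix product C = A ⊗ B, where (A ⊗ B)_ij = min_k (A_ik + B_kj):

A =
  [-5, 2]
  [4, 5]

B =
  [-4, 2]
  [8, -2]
A ⊗ B =
  [-9, -3]
  [0, 3]

Apply the min-plus product entry-by-entry:
  C[0][0] = min over k of (A[0][0] + B[0][0] = -5 + -4 = -9, A[0][1] + B[1][0] = 2 + 8 = 10) = -9 (attained at k = 0)
  C[0][1] = min over k of (A[0][0] + B[0][1] = -5 + 2 = -3, A[0][1] + B[1][1] = 2 + -2 = 0) = -3 (attained at k = 0)
  C[1][0] = min over k of (A[1][0] + B[0][0] = 4 + -4 = 0, A[1][1] + B[1][0] = 5 + 8 = 13) = 0 (attained at k = 0)
  C[1][1] = min over k of (A[1][0] + B[0][1] = 4 + 2 = 6, A[1][1] + B[1][1] = 5 + -2 = 3) = 3 (attained at k = 1)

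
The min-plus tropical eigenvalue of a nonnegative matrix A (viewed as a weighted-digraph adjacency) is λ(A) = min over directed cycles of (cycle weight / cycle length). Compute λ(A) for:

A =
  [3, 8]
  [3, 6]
λ(A) = 3

Enumerate directed cycles and compute their means (weight / length). Sample:
  cycle 0 → 0: weight = 3, length = 1, mean = 3/1 ≈ 3.000
  cycle 1 → 1: weight = 6, length = 1, mean = 6/1 ≈ 6.000
  cycle 0 → 1 → 0: weight = 11, length = 2, mean = 11/2 ≈ 5.500
  cycle 1 → 0 → 1: weight = 11, length = 2, mean = 11/2 ≈ 5.500
Minimum mean = 3.000, attained e.g. along the cycle 0 → 0 with weight 3 and length 1. So λ(A) = 3/1 = 3.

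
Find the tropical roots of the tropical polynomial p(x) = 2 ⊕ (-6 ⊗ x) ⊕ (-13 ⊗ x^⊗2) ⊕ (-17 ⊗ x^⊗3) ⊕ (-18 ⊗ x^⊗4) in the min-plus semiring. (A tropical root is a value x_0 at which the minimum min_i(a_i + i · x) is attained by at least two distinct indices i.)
Roots: {1, 4, 7, 8}

Each tropical root is a break point of the lower envelope of the lines y = a_i + i · x (there are 5 lines, with slopes 0, 1, ..., 4). Only the lines that attain the minimum somewhere contribute to roots; other lines are dominated. Here the surviving (envelope) indices are i = 4, i = 3, i = 2, i = 1, i = 0.
Intersections between consecutive envelope lines give the roots: for adjacent envelope indices i < j the intersection is x = (a_i − a_j) / (j − i). Reading off the sorted break points: {1, 4, 7, 8}.
Verification: at each break x_0, at least two indices attain the minimum of min_i(a_i + i · x_0).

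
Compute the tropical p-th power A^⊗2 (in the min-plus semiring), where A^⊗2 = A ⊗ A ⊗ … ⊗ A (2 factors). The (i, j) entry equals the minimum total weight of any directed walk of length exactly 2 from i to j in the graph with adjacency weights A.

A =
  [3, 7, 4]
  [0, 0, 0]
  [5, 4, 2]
A^⊗2 =
  [6, 7, 6]
  [0, 0, 0]
  [4, 4, 4]

Each entry (A^⊗2)_ij equals the minimum over all length-2 walks i = v_0 → v_1 → … → v_2 = j of Σ_t A[v_t][v_{t+1}]. For example, for (i, j) = (0, 2) we minimise over 3 possible intermediate vertex sequences; the minimum is 6, attained along the walk 0 → 2 → 2.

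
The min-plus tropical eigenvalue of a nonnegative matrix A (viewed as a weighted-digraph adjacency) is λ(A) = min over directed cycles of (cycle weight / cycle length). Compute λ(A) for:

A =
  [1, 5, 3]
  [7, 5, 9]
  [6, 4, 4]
λ(A) = 1

Enumerate directed cycles and compute their means (weight / length). Sample:
  cycle 0 → 0: weight = 1, length = 1, mean = 1/1 ≈ 1.000
  cycle 1 → 1: weight = 5, length = 1, mean = 5/1 ≈ 5.000
  cycle 2 → 2: weight = 4, length = 1, mean = 4/1 ≈ 4.000
  cycle 0 → 1 → 0: weight = 12, length = 2, mean = 12/2 ≈ 6.000
  cycle 0 → 2 → 0: weight = 9, length = 2, mean = 9/2 ≈ 4.500
  cycle 1 → 0 → 1: weight = 12, length = 2, mean = 12/2 ≈ 6.000
Minimum mean = 1.000, attained e.g. along the cycle 0 → 0 with weight 1 and length 1. So λ(A) = 1/1 = 1.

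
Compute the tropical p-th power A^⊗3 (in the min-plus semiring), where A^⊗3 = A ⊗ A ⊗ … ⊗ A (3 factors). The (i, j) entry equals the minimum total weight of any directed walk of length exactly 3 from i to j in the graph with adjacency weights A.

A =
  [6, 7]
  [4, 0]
A^⊗3 =
  [11, 7]
  [4, 0]

Each entry (A^⊗3)_ij equals the minimum over all length-3 walks i = v_0 → v_1 → … → v_3 = j of Σ_t A[v_t][v_{t+1}]. For example, for (i, j) = (0, 1) we minimise over 4 possible intermediate vertex sequences; the minimum is 7, attained along the walk 0 → 1 → 1 → 1.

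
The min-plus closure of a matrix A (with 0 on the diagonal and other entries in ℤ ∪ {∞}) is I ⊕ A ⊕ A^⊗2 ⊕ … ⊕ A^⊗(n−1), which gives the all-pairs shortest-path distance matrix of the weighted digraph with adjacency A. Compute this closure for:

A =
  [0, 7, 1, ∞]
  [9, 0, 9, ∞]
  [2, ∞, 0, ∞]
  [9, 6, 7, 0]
Closure =
  [0, 7, 1, ∞]
  [9, 0, 9, ∞]
  [2, 9, 0, ∞]
  [9, 6, 7, 0]

This is the Floyd-Warshall all-pairs shortest-path computation. For each intermediate vertex k = 0, 1, …, 3, update dist[i][j] ← min(dist[i][j], dist[i][k] + dist[k][j]). The final matrix gives, for each (i, j), the minimum total weight of any directed path from i to j (possibly empty when i = j).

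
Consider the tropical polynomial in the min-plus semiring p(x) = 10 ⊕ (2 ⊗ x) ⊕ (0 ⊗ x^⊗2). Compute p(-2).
p(-2) = -4

A tropical monomial a ⊗ x^⊗i evaluates to a + i · x. Evaluating each term at x = -2:
  Term 0 contributes 10 + 0 · -2 = 10
  Term 1 contributes 2 + 1 · -2 = 0
  Term 2 contributes 0 + 2 · -2 = -4
p(-2) = ⊕ of these = min[10, 0, -4] = -4.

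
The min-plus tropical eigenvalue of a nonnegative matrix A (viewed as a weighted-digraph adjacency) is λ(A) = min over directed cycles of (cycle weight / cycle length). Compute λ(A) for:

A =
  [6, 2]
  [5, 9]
λ(A) = 7/2

Enumerate directed cycles and compute their means (weight / length). Sample:
  cycle 0 → 0: weight = 6, length = 1, mean = 6/1 ≈ 6.000
  cycle 1 → 1: weight = 9, length = 1, mean = 9/1 ≈ 9.000
  cycle 0 → 1 → 0: weight = 7, length = 2, mean = 7/2 ≈ 3.500
  cycle 1 → 0 → 1: weight = 7, length = 2, mean = 7/2 ≈ 3.500
Minimum mean = 3.500, attained e.g. along the cycle 0 → 1 → 0 with weight 7 and length 2. So λ(A) = 7/2 = 7/2.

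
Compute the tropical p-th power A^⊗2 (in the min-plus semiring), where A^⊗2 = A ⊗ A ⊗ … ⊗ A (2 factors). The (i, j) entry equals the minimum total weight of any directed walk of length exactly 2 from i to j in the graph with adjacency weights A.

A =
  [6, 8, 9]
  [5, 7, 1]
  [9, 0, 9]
A^⊗2 =
  [12, 9, 9]
  [10, 1, 8]
  [5, 7, 1]

Each entry (A^⊗2)_ij equals the minimum over all length-2 walks i = v_0 → v_1 → … → v_2 = j of Σ_t A[v_t][v_{t+1}]. For example, for (i, j) = (0, 2) we minimise over 3 possible intermediate vertex sequences; the minimum is 9, attained along the walk 0 → 1 → 2.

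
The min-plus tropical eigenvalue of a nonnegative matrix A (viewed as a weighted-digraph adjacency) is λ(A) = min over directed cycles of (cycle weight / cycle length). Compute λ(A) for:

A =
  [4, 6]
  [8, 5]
λ(A) = 4

Enumerate directed cycles and compute their means (weight / length). Sample:
  cycle 0 → 0: weight = 4, length = 1, mean = 4/1 ≈ 4.000
  cycle 1 → 1: weight = 5, length = 1, mean = 5/1 ≈ 5.000
  cycle 0 → 1 → 0: weight = 14, length = 2, mean = 14/2 ≈ 7.000
  cycle 1 → 0 → 1: weight = 14, length = 2, mean = 14/2 ≈ 7.000
Minimum mean = 4.000, attained e.g. along the cycle 0 → 0 with weight 4 and length 1. So λ(A) = 4/1 = 4.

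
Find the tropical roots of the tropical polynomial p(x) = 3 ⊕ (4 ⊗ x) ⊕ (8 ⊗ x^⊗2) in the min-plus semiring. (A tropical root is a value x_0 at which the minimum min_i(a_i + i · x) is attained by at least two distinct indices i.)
Roots: {-4, -1}

Each tropical root is a break point of the lower envelope of the lines y = a_i + i · x (there are 3 lines, with slopes 0, 1, ..., 2). Only the lines that attain the minimum somewhere contribute to roots; other lines are dominated. Here the surviving (envelope) indices are i = 2, i = 1, i = 0.
Intersections between consecutive envelope lines give the roots: for adjacent envelope indices i < j the intersection is x = (a_i − a_j) / (j − i). Reading off the sorted break points: {-4, -1}.
Verification: at each break x_0, at least two indices attain the minimum of min_i(a_i + i · x_0).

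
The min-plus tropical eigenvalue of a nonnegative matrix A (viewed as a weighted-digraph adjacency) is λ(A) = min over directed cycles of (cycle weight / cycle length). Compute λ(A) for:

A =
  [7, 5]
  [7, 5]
λ(A) = 5

Enumerate directed cycles and compute their means (weight / length). Sample:
  cycle 0 → 0: weight = 7, length = 1, mean = 7/1 ≈ 7.000
  cycle 1 → 1: weight = 5, length = 1, mean = 5/1 ≈ 5.000
  cycle 0 → 1 → 0: weight = 12, length = 2, mean = 12/2 ≈ 6.000
  cycle 1 → 0 → 1: weight = 12, length = 2, mean = 12/2 ≈ 6.000
Minimum mean = 5.000, attained e.g. along the cycle 1 → 1 with weight 5 and length 1. So λ(A) = 5/1 = 5.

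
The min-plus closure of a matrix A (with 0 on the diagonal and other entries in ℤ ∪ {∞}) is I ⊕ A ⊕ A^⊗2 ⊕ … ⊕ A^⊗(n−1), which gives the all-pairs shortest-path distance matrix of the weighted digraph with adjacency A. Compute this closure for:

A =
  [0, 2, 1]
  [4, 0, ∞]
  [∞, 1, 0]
Closure =
  [0, 2, 1]
  [4, 0, 5]
  [5, 1, 0]

This is the Floyd-Warshall all-pairs shortest-path computation. For each intermediate vertex k = 0, 1, …, 2, update dist[i][j] ← min(dist[i][j], dist[i][k] + dist[k][j]). The final matrix gives, for each (i, j), the minimum total weight of any directed path from i to j (possibly empty when i = j).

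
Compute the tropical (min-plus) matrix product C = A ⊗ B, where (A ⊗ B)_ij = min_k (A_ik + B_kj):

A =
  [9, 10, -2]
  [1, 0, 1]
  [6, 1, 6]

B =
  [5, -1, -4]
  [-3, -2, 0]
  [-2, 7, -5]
A ⊗ B =
  [-4, 5, -7]
  [-3, -2, -4]
  [-2, -1, 1]

Apply the min-plus product entry-by-entry:
  C[0][0] = min over k of (A[0][0] + B[0][0] = 9 + 5 = 14, A[0][1] + B[1][0] = 10 + -3 = 7, A[0][2] + B[2][0] = -2 + -2 = -4) = -4 (attained at k = 2)
  C[0][1] = min over k of (A[0][0] + B[0][1] = 9 + -1 = 8, A[0][1] + B[1][1] = 10 + -2 = 8, A[0][2] + B[2][1] = -2 + 7 = 5) = 5 (attained at k = 2)
  C[0][2] = min over k of (A[0][0] + B[0][2] = 9 + -4 = 5, A[0][1] + B[1][2] = 10 + 0 = 10, A[0][2] + B[2][2] = -2 + -5 = -7) = -7 (attained at k = 2)
  C[1][0] = min over k of (A[1][0] + B[0][0] = 1 + 5 = 6, A[1][1] + B[1][0] = 0 + -3 = -3, A[1][2] + B[2][0] = 1 + -2 = -1) = -3 (attained at k = 1)
  C[1][1] = min over k of (A[1][0] + B[0][1] = 1 + -1 = 0, A[1][1] + B[1][1] = 0 + -2 = -2, A[1][2] + B[2][1] = 1 + 7 = 8) = -2 (attained at k = 1)
  C[1][2] = min over k of (A[1][0] + B[0][2] = 1 + -4 = -3, A[1][1] + B[1][2] = 0 + 0 = 0, A[1][2] + B[2][2] = 1 + -5 = -4) = -4 (attained at k = 2)
  C[2][0] = min over k of (A[2][0] + B[0][0] = 6 + 5 = 11, A[2][1] + B[1][0] = 1 + -3 = -2, A[2][2] + B[2][0] = 6 + -2 = 4) = -2 (attained at k = 1)
  C[2][1] = min over k of (A[2][0] + B[0][1] = 6 + -1 = 5, A[2][1] + B[1][1] = 1 + -2 = -1, A[2][2] + B[2][1] = 6 + 7 = 13) = -1 (attained at k = 1)
  C[2][2] = min over k of (A[2][0] + B[0][2] = 6 + -4 = 2, A[2][1] + B[1][2] = 1 + 0 = 1, A[2][2] + B[2][2] = 6 + -5 = 1) = 1 (attained at k = 1)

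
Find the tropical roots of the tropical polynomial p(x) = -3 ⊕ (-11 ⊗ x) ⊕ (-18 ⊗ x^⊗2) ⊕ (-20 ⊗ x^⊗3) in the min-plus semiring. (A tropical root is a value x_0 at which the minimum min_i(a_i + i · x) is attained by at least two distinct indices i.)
Roots: {2, 7, 8}

Each tropical root is a break point of the lower envelope of the lines y = a_i + i · x (there are 4 lines, with slopes 0, 1, ..., 3). Only the lines that attain the minimum somewhere contribute to roots; other lines are dominated. Here the surviving (envelope) indices are i = 3, i = 2, i = 1, i = 0.
Intersections between consecutive envelope lines give the roots: for adjacent envelope indices i < j the intersection is x = (a_i − a_j) / (j − i). Reading off the sorted break points: {2, 7, 8}.
Verification: at each break x_0, at least two indices attain the minimum of min_i(a_i + i · x_0).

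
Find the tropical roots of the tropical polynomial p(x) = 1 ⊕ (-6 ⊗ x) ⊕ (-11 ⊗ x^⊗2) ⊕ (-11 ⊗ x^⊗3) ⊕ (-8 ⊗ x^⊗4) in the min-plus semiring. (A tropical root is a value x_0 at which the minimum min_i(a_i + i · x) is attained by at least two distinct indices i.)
Roots: {-3, 0, 5, 7}

Each tropical root is a break point of the lower envelope of the lines y = a_i + i · x (there are 5 lines, with slopes 0, 1, ..., 4). Only the lines that attain the minimum somewhere contribute to roots; other lines are dominated. Here the surviving (envelope) indices are i = 4, i = 3, i = 2, i = 1, i = 0.
Intersections between consecutive envelope lines give the roots: for adjacent envelope indices i < j the intersection is x = (a_i − a_j) / (j − i). Reading off the sorted break points: {-3, 0, 5, 7}.
Verification: at each break x_0, at least two indices attain the minimum of min_i(a_i + i · x_0).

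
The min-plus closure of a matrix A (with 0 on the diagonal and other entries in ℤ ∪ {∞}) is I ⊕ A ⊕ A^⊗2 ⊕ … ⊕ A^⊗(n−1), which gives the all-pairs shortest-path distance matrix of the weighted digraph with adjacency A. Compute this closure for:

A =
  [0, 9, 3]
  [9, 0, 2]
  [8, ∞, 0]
Closure =
  [0, 9, 3]
  [9, 0, 2]
  [8, 17, 0]

This is the Floyd-Warshall all-pairs shortest-path computation. For each intermediate vertex k = 0, 1, …, 2, update dist[i][j] ← min(dist[i][j], dist[i][k] + dist[k][j]). The final matrix gives, for each (i, j), the minimum total weight of any directed path from i to j (possibly empty when i = j).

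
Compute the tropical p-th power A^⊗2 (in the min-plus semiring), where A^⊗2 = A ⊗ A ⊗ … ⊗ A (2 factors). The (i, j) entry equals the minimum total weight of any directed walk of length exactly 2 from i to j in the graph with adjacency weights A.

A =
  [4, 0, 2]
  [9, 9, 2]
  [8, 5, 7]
A^⊗2 =
  [8, 4, 2]
  [10, 7, 9]
  [12, 8, 7]

Each entry (A^⊗2)_ij equals the minimum over all length-2 walks i = v_0 → v_1 → … → v_2 = j of Σ_t A[v_t][v_{t+1}]. For example, for (i, j) = (0, 2) we minimise over 3 possible intermediate vertex sequences; the minimum is 2, attained along the walk 0 → 1 → 2.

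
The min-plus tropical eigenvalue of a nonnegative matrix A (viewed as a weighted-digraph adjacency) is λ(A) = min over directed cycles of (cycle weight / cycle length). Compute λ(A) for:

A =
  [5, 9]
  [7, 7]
λ(A) = 5

Enumerate directed cycles and compute their means (weight / length). Sample:
  cycle 0 → 0: weight = 5, length = 1, mean = 5/1 ≈ 5.000
  cycle 1 → 1: weight = 7, length = 1, mean = 7/1 ≈ 7.000
  cycle 0 → 1 → 0: weight = 16, length = 2, mean = 16/2 ≈ 8.000
  cycle 1 → 0 → 1: weight = 16, length = 2, mean = 16/2 ≈ 8.000
Minimum mean = 5.000, attained e.g. along the cycle 0 → 0 with weight 5 and length 1. So λ(A) = 5/1 = 5.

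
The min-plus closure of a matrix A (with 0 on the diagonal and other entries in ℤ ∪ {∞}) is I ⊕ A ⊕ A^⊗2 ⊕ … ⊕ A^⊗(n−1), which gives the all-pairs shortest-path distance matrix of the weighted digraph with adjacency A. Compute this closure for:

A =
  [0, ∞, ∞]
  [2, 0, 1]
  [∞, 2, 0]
Closure =
  [0, ∞, ∞]
  [2, 0, 1]
  [4, 2, 0]

This is the Floyd-Warshall all-pairs shortest-path computation. For each intermediate vertex k = 0, 1, …, 2, update dist[i][j] ← min(dist[i][j], dist[i][k] + dist[k][j]). The final matrix gives, for each (i, j), the minimum total weight of any directed path from i to j (possibly empty when i = j).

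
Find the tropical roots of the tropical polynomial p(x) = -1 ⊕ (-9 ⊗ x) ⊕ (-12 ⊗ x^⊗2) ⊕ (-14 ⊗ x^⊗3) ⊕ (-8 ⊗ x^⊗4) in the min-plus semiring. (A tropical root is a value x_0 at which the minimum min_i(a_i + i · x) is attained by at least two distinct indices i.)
Roots: {-6, 2, 3, 8}

Each tropical root is a break point of the lower envelope of the lines y = a_i + i · x (there are 5 lines, with slopes 0, 1, ..., 4). Only the lines that attain the minimum somewhere contribute to roots; other lines are dominated. Here the surviving (envelope) indices are i = 4, i = 3, i = 2, i = 1, i = 0.
Intersections between consecutive envelope lines give the roots: for adjacent envelope indices i < j the intersection is x = (a_i − a_j) / (j − i). Reading off the sorted break points: {-6, 2, 3, 8}.
Verification: at each break x_0, at least two indices attain the minimum of min_i(a_i + i · x_0).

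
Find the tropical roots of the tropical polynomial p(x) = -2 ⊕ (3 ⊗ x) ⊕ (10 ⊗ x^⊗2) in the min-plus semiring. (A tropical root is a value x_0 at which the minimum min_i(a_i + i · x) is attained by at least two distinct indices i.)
Roots: {-7, -5}

Each tropical root is a break point of the lower envelope of the lines y = a_i + i · x (there are 3 lines, with slopes 0, 1, ..., 2). Only the lines that attain the minimum somewhere contribute to roots; other lines are dominated. Here the surviving (envelope) indices are i = 2, i = 1, i = 0.
Intersections between consecutive envelope lines give the roots: for adjacent envelope indices i < j the intersection is x = (a_i − a_j) / (j − i). Reading off the sorted break points: {-7, -5}.
Verification: at each break x_0, at least two indices attain the minimum of min_i(a_i + i · x_0).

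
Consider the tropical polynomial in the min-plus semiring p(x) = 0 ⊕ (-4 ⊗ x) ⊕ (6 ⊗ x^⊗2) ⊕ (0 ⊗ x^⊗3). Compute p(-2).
p(-2) = -6

A tropical monomial a ⊗ x^⊗i evaluates to a + i · x. Evaluating each term at x = -2:
  Term 0 contributes 0 + 0 · -2 = 0
  Term 1 contributes -4 + 1 · -2 = -6
  Term 2 contributes 6 + 2 · -2 = 2
  Term 3 contributes 0 + 3 · -2 = -6
p(-2) = ⊕ of these = min[0, -6, 2, -6] = -6.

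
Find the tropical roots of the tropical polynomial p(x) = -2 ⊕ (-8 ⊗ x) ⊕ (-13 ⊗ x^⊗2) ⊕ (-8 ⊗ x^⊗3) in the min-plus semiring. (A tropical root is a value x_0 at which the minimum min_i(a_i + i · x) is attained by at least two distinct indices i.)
Roots: {-5, 5, 6}

Each tropical root is a break point of the lower envelope of the lines y = a_i + i · x (there are 4 lines, with slopes 0, 1, ..., 3). Only the lines that attain the minimum somewhere contribute to roots; other lines are dominated. Here the surviving (envelope) indices are i = 3, i = 2, i = 1, i = 0.
Intersections between consecutive envelope lines give the roots: for adjacent envelope indices i < j the intersection is x = (a_i − a_j) / (j − i). Reading off the sorted break points: {-5, 5, 6}.
Verification: at each break x_0, at least two indices attain the minimum of min_i(a_i + i · x_0).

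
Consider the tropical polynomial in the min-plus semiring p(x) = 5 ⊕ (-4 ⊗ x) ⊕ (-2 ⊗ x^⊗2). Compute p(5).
p(5) = 1

A tropical monomial a ⊗ x^⊗i evaluates to a + i · x. Evaluating each term at x = 5:
  Term 0 contributes 5 + 0 · 5 = 5
  Term 1 contributes -4 + 1 · 5 = 1
  Term 2 contributes -2 + 2 · 5 = 8
p(5) = ⊕ of these = min[5, 1, 8] = 1.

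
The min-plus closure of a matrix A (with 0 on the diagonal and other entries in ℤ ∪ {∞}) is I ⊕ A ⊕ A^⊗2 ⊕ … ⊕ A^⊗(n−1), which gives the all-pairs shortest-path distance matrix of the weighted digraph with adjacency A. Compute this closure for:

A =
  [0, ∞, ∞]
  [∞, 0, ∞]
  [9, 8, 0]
Closure =
  [0, ∞, ∞]
  [∞, 0, ∞]
  [9, 8, 0]

This is the Floyd-Warshall all-pairs shortest-path computation. For each intermediate vertex k = 0, 1, …, 2, update dist[i][j] ← min(dist[i][j], dist[i][k] + dist[k][j]). The final matrix gives, for each (i, j), the minimum total weight of any directed path from i to j (possibly empty when i = j).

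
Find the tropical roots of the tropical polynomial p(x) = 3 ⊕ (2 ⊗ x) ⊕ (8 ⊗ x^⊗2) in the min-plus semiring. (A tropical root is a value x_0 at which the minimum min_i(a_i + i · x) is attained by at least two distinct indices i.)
Roots: {-6, 1}

Each tropical root is a break point of the lower envelope of the lines y = a_i + i · x (there are 3 lines, with slopes 0, 1, ..., 2). Only the lines that attain the minimum somewhere contribute to roots; other lines are dominated. Here the surviving (envelope) indices are i = 2, i = 1, i = 0.
Intersections between consecutive envelope lines give the roots: for adjacent envelope indices i < j the intersection is x = (a_i − a_j) / (j − i). Reading off the sorted break points: {-6, 1}.
Verification: at each break x_0, at least two indices attain the minimum of min_i(a_i + i · x_0).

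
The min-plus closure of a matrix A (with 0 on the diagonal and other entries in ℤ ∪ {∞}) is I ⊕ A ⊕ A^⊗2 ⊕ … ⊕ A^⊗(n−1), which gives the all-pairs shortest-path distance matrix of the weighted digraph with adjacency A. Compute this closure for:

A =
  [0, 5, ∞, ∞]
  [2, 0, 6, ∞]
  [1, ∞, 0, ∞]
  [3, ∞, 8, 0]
Closure =
  [0, 5, 11, ∞]
  [2, 0, 6, ∞]
  [1, 6, 0, ∞]
  [3, 8, 8, 0]

This is the Floyd-Warshall all-pairs shortest-path computation. For each intermediate vertex k = 0, 1, …, 3, update dist[i][j] ← min(dist[i][j], dist[i][k] + dist[k][j]). The final matrix gives, for each (i, j), the minimum total weight of any directed path from i to j (possibly empty when i = j).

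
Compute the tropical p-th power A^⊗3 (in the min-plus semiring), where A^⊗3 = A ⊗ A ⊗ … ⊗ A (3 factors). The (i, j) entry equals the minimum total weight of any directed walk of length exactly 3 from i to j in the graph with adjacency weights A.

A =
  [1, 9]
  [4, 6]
A^⊗3 =
  [3, 11]
  [6, 14]

Each entry (A^⊗3)_ij equals the minimum over all length-3 walks i = v_0 → v_1 → … → v_3 = j of Σ_t A[v_t][v_{t+1}]. For example, for (i, j) = (0, 1) we minimise over 4 possible intermediate vertex sequences; the minimum is 11, attained along the walk 0 → 0 → 0 → 1.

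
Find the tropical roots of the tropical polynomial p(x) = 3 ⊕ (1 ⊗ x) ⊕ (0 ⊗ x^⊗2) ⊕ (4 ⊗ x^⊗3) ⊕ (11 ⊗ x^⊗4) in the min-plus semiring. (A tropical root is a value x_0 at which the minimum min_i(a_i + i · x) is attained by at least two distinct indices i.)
Roots: {-7, -4, 1, 2}

Each tropical root is a break point of the lower envelope of the lines y = a_i + i · x (there are 5 lines, with slopes 0, 1, ..., 4). Only the lines that attain the minimum somewhere contribute to roots; other lines are dominated. Here the surviving (envelope) indices are i = 4, i = 3, i = 2, i = 1, i = 0.
Intersections between consecutive envelope lines give the roots: for adjacent envelope indices i < j the intersection is x = (a_i − a_j) / (j − i). Reading off the sorted break points: {-7, -4, 1, 2}.
Verification: at each break x_0, at least two indices attain the minimum of min_i(a_i + i · x_0).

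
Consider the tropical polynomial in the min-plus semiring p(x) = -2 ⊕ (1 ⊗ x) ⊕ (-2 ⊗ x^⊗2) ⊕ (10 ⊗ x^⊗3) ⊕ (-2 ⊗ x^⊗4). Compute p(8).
p(8) = -2

A tropical monomial a ⊗ x^⊗i evaluates to a + i · x. Evaluating each term at x = 8:
  Term 0 contributes -2 + 0 · 8 = -2
  Term 1 contributes 1 + 1 · 8 = 9
  Term 2 contributes -2 + 2 · 8 = 14
  Term 3 contributes 10 + 3 · 8 = 34
  Term 4 contributes -2 + 4 · 8 = 30
p(8) = ⊕ of these = min[-2, 9, 14, 34, 30] = -2.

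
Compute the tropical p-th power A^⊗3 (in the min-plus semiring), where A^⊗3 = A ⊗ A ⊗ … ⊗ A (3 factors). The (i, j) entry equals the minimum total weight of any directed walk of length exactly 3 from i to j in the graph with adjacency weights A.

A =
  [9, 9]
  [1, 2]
A^⊗3 =
  [12, 13]
  [5, 6]

Each entry (A^⊗3)_ij equals the minimum over all length-3 walks i = v_0 → v_1 → … → v_3 = j of Σ_t A[v_t][v_{t+1}]. For example, for (i, j) = (0, 1) we minimise over 4 possible intermediate vertex sequences; the minimum is 13, attained along the walk 0 → 1 → 1 → 1.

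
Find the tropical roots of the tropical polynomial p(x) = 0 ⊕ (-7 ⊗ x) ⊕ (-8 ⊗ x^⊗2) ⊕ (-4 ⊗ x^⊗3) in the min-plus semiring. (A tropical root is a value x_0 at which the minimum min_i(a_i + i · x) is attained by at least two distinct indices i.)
Roots: {-4, 1, 7}

Each tropical root is a break point of the lower envelope of the lines y = a_i + i · x (there are 4 lines, with slopes 0, 1, ..., 3). Only the lines that attain the minimum somewhere contribute to roots; other lines are dominated. Here the surviving (envelope) indices are i = 3, i = 2, i = 1, i = 0.
Intersections between consecutive envelope lines give the roots: for adjacent envelope indices i < j the intersection is x = (a_i − a_j) / (j − i). Reading off the sorted break points: {-4, 1, 7}.
Verification: at each break x_0, at least two indices attain the minimum of min_i(a_i + i · x_0).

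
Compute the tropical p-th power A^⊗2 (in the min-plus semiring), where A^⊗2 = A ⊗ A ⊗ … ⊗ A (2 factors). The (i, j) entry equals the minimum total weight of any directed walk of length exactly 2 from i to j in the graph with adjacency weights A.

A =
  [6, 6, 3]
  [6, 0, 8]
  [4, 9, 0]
A^⊗2 =
  [7, 6, 3]
  [6, 0, 8]
  [4, 9, 0]

Each entry (A^⊗2)_ij equals the minimum over all length-2 walks i = v_0 → v_1 → … → v_2 = j of Σ_t A[v_t][v_{t+1}]. For example, for (i, j) = (0, 2) we minimise over 3 possible intermediate vertex sequences; the minimum is 3, attained along the walk 0 → 2 → 2.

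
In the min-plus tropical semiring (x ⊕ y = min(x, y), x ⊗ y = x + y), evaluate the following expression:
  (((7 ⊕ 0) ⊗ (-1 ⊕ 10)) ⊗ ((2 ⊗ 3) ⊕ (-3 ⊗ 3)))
(((7 ⊕ 0) ⊗ (-1 ⊕ 10)) ⊗ ((2 ⊗ 3) ⊕ (-3 ⊗ 3))) = -1

Expand innermost to outermost. Recall ⊕ takes the minimum of its arguments and ⊗ takes their sum. Working out the expression (((7 ⊕ 0) ⊗ (-1 ⊕ 10)) ⊗ ((2 ⊗ 3) ⊕ (-3 ⊗ 3))) gives -1.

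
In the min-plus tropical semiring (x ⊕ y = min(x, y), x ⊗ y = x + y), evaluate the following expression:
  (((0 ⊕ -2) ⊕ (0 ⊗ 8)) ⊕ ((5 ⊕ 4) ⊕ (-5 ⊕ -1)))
(((0 ⊕ -2) ⊕ (0 ⊗ 8)) ⊕ ((5 ⊕ 4) ⊕ (-5 ⊕ -1))) = -5

Expand innermost to outermost. Recall ⊕ takes the minimum of its arguments and ⊗ takes their sum. Working out the expression (((0 ⊕ -2) ⊕ (0 ⊗ 8)) ⊕ ((5 ⊕ 4) ⊕ (-5 ⊕ -1))) gives -5.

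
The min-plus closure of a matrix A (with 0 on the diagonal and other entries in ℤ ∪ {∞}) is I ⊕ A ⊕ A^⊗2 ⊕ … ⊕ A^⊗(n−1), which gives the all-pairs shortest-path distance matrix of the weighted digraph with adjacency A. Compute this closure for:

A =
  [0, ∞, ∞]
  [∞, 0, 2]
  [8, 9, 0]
Closure =
  [0, ∞, ∞]
  [10, 0, 2]
  [8, 9, 0]

This is the Floyd-Warshall all-pairs shortest-path computation. For each intermediate vertex k = 0, 1, …, 2, update dist[i][j] ← min(dist[i][j], dist[i][k] + dist[k][j]). The final matrix gives, for each (i, j), the minimum total weight of any directed path from i to j (possibly empty when i = j).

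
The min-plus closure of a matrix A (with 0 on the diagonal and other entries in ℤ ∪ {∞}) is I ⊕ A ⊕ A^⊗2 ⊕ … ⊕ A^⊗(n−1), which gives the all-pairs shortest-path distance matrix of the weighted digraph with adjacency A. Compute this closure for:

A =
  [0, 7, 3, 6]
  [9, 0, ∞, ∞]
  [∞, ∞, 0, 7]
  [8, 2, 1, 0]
Closure =
  [0, 7, 3, 6]
  [9, 0, 12, 15]
  [15, 9, 0, 7]
  [8, 2, 1, 0]

This is the Floyd-Warshall all-pairs shortest-path computation. For each intermediate vertex k = 0, 1, …, 3, update dist[i][j] ← min(dist[i][j], dist[i][k] + dist[k][j]). The final matrix gives, for each (i, j), the minimum total weight of any directed path from i to j (possibly empty when i = j).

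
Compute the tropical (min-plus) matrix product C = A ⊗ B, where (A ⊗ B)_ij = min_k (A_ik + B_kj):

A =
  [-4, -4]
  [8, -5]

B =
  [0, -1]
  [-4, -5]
A ⊗ B =
  [-8, -9]
  [-9, -10]

Apply the min-plus product entry-by-entry:
  C[0][0] = min over k of (A[0][0] + B[0][0] = -4 + 0 = -4, A[0][1] + B[1][0] = -4 + -4 = -8) = -8 (attained at k = 1)
  C[0][1] = min over k of (A[0][0] + B[0][1] = -4 + -1 = -5, A[0][1] + B[1][1] = -4 + -5 = -9) = -9 (attained at k = 1)
  C[1][0] = min over k of (A[1][0] + B[0][0] = 8 + 0 = 8, A[1][1] + B[1][0] = -5 + -4 = -9) = -9 (attained at k = 1)
  C[1][1] = min over k of (A[1][0] + B[0][1] = 8 + -1 = 7, A[1][1] + B[1][1] = -5 + -5 = -10) = -10 (attained at k = 1)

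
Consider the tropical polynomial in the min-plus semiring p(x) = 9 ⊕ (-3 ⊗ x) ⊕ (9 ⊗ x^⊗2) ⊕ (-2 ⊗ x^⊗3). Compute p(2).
p(2) = -1

A tropical monomial a ⊗ x^⊗i evaluates to a + i · x. Evaluating each term at x = 2:
  Term 0 contributes 9 + 0 · 2 = 9
  Term 1 contributes -3 + 1 · 2 = -1
  Term 2 contributes 9 + 2 · 2 = 13
  Term 3 contributes -2 + 3 · 2 = 4
p(2) = ⊕ of these = min[9, -1, 13, 4] = -1.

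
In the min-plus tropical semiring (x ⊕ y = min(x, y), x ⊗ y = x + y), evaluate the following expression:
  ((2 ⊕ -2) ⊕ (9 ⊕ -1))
((2 ⊕ -2) ⊕ (9 ⊕ -1)) = -2

Expand innermost to outermost. Recall ⊕ takes the minimum of its arguments and ⊗ takes their sum. Working out the expression ((2 ⊕ -2) ⊕ (9 ⊕ -1)) gives -2.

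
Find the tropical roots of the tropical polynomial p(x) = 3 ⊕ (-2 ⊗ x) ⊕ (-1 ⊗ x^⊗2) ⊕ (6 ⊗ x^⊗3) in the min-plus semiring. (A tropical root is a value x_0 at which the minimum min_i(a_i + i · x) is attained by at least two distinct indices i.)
Roots: {-7, -1, 5}

Each tropical root is a break point of the lower envelope of the lines y = a_i + i · x (there are 4 lines, with slopes 0, 1, ..., 3). Only the lines that attain the minimum somewhere contribute to roots; other lines are dominated. Here the surviving (envelope) indices are i = 3, i = 2, i = 1, i = 0.
Intersections between consecutive envelope lines give the roots: for adjacent envelope indices i < j the intersection is x = (a_i − a_j) / (j − i). Reading off the sorted break points: {-7, -1, 5}.
Verification: at each break x_0, at least two indices attain the minimum of min_i(a_i + i · x_0).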